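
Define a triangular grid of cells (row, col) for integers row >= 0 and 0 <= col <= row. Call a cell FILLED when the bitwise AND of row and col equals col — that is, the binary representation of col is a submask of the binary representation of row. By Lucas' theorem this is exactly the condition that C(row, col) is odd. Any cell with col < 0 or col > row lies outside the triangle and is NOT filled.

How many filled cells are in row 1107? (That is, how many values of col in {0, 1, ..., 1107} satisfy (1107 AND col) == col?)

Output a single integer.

1107 in binary = 10001010011
popcount(1107) = number of 1-bits in 10001010011 = 5
A col c satisfies (1107 AND c) == c iff every set bit of c is also set in 1107; each of the 5 set bits of 1107 can independently be on or off in c.
count = 2^5 = 32

Answer: 32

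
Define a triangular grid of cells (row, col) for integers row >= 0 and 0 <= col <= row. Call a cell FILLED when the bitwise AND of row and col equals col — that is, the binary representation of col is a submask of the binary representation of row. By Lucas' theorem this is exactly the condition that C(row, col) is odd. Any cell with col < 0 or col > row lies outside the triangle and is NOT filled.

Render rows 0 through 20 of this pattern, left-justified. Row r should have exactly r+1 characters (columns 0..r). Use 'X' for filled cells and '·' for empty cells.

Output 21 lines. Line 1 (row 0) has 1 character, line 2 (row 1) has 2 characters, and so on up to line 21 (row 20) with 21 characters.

r0=0: X
r1=1: XX
r2=10: X·X
r3=11: XXXX
r4=100: X···X
r5=101: XX··XX
r6=110: X·X·X·X
r7=111: XXXXXXXX
r8=1000: X·······X
r9=1001: XX······XX
r10=1010: X·X·····X·X
r11=1011: XXXX····XXXX
r12=1100: X···X···X···X
r13=1101: XX··XX··XX··XX
r14=1110: X·X·X·X·X·X·X·X
r15=1111: XXXXXXXXXXXXXXXX
r16=10000: X···············X
r17=10001: XX··············XX
r18=10010: X·X·············X·X
r19=10011: XXXX············XXXX
r20=10100: X···X···········X···X

Answer: X
XX
X·X
XXXX
X···X
XX··XX
X·X·X·X
XXXXXXXX
X·······X
XX······XX
X·X·····X·X
XXXX····XXXX
X···X···X···X
XX··XX··XX··XX
X·X·X·X·X·X·X·X
XXXXXXXXXXXXXXXX
X···············X
XX··············XX
X·X·············X·X
XXXX············XXXX
X···X···········X···X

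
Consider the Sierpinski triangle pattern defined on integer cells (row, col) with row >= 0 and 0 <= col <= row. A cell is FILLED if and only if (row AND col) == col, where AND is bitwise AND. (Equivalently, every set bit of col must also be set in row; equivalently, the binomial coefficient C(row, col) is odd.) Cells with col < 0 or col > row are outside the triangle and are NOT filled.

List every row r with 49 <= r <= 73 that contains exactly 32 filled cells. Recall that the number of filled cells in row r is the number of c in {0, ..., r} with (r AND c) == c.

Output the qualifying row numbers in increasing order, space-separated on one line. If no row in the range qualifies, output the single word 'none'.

Answer: 55 59 61 62

Derivation:
Row r has 2^popcount(r) filled cells, so we need popcount(r) = log2(32) = 5.
Scan r = 49..73 and keep those with exactly 5 one-bits:
r=49=110001 popcount=3 -> skip
r=50=110010 popcount=3 -> skip
r=51=110011 popcount=4 -> skip
r=52=110100 popcount=3 -> skip
r=53=110101 popcount=4 -> skip
r=54=110110 popcount=4 -> skip
r=55=110111 popcount=5 -> KEEP
r=56=111000 popcount=3 -> skip
r=57=111001 popcount=4 -> skip
r=58=111010 popcount=4 -> skip
r=59=111011 popcount=5 -> KEEP
r=60=111100 popcount=4 -> skip
r=61=111101 popcount=5 -> KEEP
r=62=111110 popcount=5 -> KEEP
r=63=111111 popcount=6 -> skip
r=64=1000000 popcount=1 -> skip
r=65=1000001 popcount=2 -> skip
r=66=1000010 popcount=2 -> skip
r=67=1000011 popcount=3 -> skip
r=68=1000100 popcount=2 -> skip
r=69=1000101 popcount=3 -> skip
r=70=1000110 popcount=3 -> skip
r=71=1000111 popcount=4 -> skip
r=72=1001000 popcount=2 -> skip
r=73=1001001 popcount=3 -> skip
Kept rows: 55 59 61 62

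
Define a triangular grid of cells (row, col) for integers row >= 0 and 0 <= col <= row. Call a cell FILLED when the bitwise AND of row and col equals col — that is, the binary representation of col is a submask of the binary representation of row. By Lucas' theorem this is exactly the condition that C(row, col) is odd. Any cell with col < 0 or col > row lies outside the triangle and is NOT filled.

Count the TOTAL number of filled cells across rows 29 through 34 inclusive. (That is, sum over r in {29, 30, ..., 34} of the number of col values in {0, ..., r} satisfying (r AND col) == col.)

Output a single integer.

Answer: 74

Derivation:
r29=11101 pc4: +16 =16
r30=11110 pc4: +16 =32
r31=11111 pc5: +32 =64
r32=100000 pc1: +2 =66
r33=100001 pc2: +4 =70
r34=100010 pc2: +4 =74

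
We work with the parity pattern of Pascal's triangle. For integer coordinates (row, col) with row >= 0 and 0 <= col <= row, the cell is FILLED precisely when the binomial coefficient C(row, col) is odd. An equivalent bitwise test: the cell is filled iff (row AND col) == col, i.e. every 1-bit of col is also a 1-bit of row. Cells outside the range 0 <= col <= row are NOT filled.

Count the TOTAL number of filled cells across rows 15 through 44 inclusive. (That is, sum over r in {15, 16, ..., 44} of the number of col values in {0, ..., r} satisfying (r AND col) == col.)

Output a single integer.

Answer: 276

Derivation:
r15=1111 pc4: +16 =16
r16=10000 pc1: +2 =18
r17=10001 pc2: +4 =22
r18=10010 pc2: +4 =26
r19=10011 pc3: +8 =34
r20=10100 pc2: +4 =38
r21=10101 pc3: +8 =46
r22=10110 pc3: +8 =54
r23=10111 pc4: +16 =70
r24=11000 pc2: +4 =74
r25=11001 pc3: +8 =82
r26=11010 pc3: +8 =90
r27=11011 pc4: +16 =106
r28=11100 pc3: +8 =114
r29=11101 pc4: +16 =130
r30=11110 pc4: +16 =146
r31=11111 pc5: +32 =178
r32=100000 pc1: +2 =180
r33=100001 pc2: +4 =184
r34=100010 pc2: +4 =188
r35=100011 pc3: +8 =196
r36=100100 pc2: +4 =200
r37=100101 pc3: +8 =208
r38=100110 pc3: +8 =216
r39=100111 pc4: +16 =232
r40=101000 pc2: +4 =236
r41=101001 pc3: +8 =244
r42=101010 pc3: +8 =252
r43=101011 pc4: +16 =268
r44=101100 pc3: +8 =276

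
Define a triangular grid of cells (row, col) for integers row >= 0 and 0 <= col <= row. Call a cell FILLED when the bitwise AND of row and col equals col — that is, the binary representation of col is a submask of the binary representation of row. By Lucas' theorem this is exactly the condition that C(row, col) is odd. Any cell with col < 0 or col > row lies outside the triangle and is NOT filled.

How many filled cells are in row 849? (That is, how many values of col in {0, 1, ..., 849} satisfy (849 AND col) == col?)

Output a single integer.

Answer: 32

Derivation:
849 in binary = 1101010001
popcount(849) = number of 1-bits in 1101010001 = 5
A col c satisfies (849 AND c) == c iff every set bit of c is also set in 849; each of the 5 set bits of 849 can independently be on or off in c.
count = 2^5 = 32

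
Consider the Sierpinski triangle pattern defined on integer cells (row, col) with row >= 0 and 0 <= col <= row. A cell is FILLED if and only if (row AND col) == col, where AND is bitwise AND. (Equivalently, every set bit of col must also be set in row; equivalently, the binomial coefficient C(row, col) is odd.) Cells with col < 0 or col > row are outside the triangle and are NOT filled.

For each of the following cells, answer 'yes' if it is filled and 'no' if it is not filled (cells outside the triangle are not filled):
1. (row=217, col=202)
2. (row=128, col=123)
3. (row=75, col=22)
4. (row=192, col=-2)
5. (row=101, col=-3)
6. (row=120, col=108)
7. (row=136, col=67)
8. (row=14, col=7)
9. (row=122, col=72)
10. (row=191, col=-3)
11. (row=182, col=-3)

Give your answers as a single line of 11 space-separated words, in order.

Answer: no no no no no no no no yes no no

Derivation:
(217,202): row=0b11011001, col=0b11001010, row AND col = 0b11001000 = 200; 200 != 202 -> empty
(128,123): row=0b10000000, col=0b1111011, row AND col = 0b0 = 0; 0 != 123 -> empty
(75,22): row=0b1001011, col=0b10110, row AND col = 0b10 = 2; 2 != 22 -> empty
(192,-2): col outside [0, 192] -> not filled
(101,-3): col outside [0, 101] -> not filled
(120,108): row=0b1111000, col=0b1101100, row AND col = 0b1101000 = 104; 104 != 108 -> empty
(136,67): row=0b10001000, col=0b1000011, row AND col = 0b0 = 0; 0 != 67 -> empty
(14,7): row=0b1110, col=0b111, row AND col = 0b110 = 6; 6 != 7 -> empty
(122,72): row=0b1111010, col=0b1001000, row AND col = 0b1001000 = 72; 72 == 72 -> filled
(191,-3): col outside [0, 191] -> not filled
(182,-3): col outside [0, 182] -> not filled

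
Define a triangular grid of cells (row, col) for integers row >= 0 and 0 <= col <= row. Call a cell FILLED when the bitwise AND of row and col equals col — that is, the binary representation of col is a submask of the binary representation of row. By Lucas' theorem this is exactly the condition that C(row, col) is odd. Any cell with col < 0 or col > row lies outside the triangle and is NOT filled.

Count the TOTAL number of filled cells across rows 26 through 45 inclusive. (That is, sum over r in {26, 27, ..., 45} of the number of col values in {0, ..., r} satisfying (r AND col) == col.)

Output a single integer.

Answer: 210

Derivation:
r26=11010 pc3: +8 =8
r27=11011 pc4: +16 =24
r28=11100 pc3: +8 =32
r29=11101 pc4: +16 =48
r30=11110 pc4: +16 =64
r31=11111 pc5: +32 =96
r32=100000 pc1: +2 =98
r33=100001 pc2: +4 =102
r34=100010 pc2: +4 =106
r35=100011 pc3: +8 =114
r36=100100 pc2: +4 =118
r37=100101 pc3: +8 =126
r38=100110 pc3: +8 =134
r39=100111 pc4: +16 =150
r40=101000 pc2: +4 =154
r41=101001 pc3: +8 =162
r42=101010 pc3: +8 =170
r43=101011 pc4: +16 =186
r44=101100 pc3: +8 =194
r45=101101 pc4: +16 =210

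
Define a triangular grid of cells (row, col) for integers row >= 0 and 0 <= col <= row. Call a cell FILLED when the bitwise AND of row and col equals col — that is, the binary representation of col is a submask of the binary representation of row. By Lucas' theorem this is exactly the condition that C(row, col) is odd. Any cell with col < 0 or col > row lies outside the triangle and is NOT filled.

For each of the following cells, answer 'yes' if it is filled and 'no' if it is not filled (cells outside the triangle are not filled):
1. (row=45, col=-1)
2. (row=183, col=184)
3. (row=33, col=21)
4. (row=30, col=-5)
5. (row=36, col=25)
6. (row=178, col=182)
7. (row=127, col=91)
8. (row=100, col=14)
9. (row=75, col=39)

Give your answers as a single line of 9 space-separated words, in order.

Answer: no no no no no no yes no no

Derivation:
(45,-1): col outside [0, 45] -> not filled
(183,184): col outside [0, 183] -> not filled
(33,21): row=0b100001, col=0b10101, row AND col = 0b1 = 1; 1 != 21 -> empty
(30,-5): col outside [0, 30] -> not filled
(36,25): row=0b100100, col=0b11001, row AND col = 0b0 = 0; 0 != 25 -> empty
(178,182): col outside [0, 178] -> not filled
(127,91): row=0b1111111, col=0b1011011, row AND col = 0b1011011 = 91; 91 == 91 -> filled
(100,14): row=0b1100100, col=0b1110, row AND col = 0b100 = 4; 4 != 14 -> empty
(75,39): row=0b1001011, col=0b100111, row AND col = 0b11 = 3; 3 != 39 -> empty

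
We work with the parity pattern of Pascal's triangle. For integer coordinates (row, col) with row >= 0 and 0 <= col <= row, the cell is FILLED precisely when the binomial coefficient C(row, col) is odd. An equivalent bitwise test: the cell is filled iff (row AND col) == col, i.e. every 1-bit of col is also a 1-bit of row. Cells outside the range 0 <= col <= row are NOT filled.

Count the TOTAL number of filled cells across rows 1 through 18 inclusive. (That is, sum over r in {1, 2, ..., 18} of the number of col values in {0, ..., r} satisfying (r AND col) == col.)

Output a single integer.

r1=1 pc1: +2 =2
r2=10 pc1: +2 =4
r3=11 pc2: +4 =8
r4=100 pc1: +2 =10
r5=101 pc2: +4 =14
r6=110 pc2: +4 =18
r7=111 pc3: +8 =26
r8=1000 pc1: +2 =28
r9=1001 pc2: +4 =32
r10=1010 pc2: +4 =36
r11=1011 pc3: +8 =44
r12=1100 pc2: +4 =48
r13=1101 pc3: +8 =56
r14=1110 pc3: +8 =64
r15=1111 pc4: +16 =80
r16=10000 pc1: +2 =82
r17=10001 pc2: +4 =86
r18=10010 pc2: +4 =90

Answer: 90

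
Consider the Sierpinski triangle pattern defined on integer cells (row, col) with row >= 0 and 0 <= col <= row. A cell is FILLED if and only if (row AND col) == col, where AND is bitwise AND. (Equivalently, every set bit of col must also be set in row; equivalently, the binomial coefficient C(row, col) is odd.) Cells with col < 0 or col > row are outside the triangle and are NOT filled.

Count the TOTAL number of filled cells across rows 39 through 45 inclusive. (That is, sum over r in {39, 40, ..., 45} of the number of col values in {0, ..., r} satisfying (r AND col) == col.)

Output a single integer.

Answer: 76

Derivation:
r39=100111 pc4: +16 =16
r40=101000 pc2: +4 =20
r41=101001 pc3: +8 =28
r42=101010 pc3: +8 =36
r43=101011 pc4: +16 =52
r44=101100 pc3: +8 =60
r45=101101 pc4: +16 =76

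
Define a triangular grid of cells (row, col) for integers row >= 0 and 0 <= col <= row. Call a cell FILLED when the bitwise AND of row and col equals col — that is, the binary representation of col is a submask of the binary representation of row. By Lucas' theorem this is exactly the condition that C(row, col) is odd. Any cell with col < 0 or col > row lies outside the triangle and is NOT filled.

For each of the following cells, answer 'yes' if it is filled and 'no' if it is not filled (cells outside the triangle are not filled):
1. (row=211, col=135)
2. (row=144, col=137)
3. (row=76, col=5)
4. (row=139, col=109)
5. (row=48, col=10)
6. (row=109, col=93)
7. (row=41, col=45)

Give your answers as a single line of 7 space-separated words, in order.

(211,135): row=0b11010011, col=0b10000111, row AND col = 0b10000011 = 131; 131 != 135 -> empty
(144,137): row=0b10010000, col=0b10001001, row AND col = 0b10000000 = 128; 128 != 137 -> empty
(76,5): row=0b1001100, col=0b101, row AND col = 0b100 = 4; 4 != 5 -> empty
(139,109): row=0b10001011, col=0b1101101, row AND col = 0b1001 = 9; 9 != 109 -> empty
(48,10): row=0b110000, col=0b1010, row AND col = 0b0 = 0; 0 != 10 -> empty
(109,93): row=0b1101101, col=0b1011101, row AND col = 0b1001101 = 77; 77 != 93 -> empty
(41,45): col outside [0, 41] -> not filled

Answer: no no no no no no no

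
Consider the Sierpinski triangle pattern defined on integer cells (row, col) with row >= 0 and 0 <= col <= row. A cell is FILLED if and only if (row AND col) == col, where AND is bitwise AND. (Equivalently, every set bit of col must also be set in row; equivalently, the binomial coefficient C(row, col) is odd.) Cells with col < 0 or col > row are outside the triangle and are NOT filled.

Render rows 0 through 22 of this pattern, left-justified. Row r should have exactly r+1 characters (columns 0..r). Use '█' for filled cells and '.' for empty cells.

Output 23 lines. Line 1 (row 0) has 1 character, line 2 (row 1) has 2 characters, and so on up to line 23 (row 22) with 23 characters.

r0=0: █
r1=1: ██
r2=10: █.█
r3=11: ████
r4=100: █...█
r5=101: ██..██
r6=110: █.█.█.█
r7=111: ████████
r8=1000: █.......█
r9=1001: ██......██
r10=1010: █.█.....█.█
r11=1011: ████....████
r12=1100: █...█...█...█
r13=1101: ██..██..██..██
r14=1110: █.█.█.█.█.█.█.█
r15=1111: ████████████████
r16=10000: █...............█
r17=10001: ██..............██
r18=10010: █.█.............█.█
r19=10011: ████............████
r20=10100: █...█...........█...█
r21=10101: ██..██..........██..██
r22=10110: █.█.█.█.........█.█.█.█

Answer: █
██
█.█
████
█...█
██..██
█.█.█.█
████████
█.......█
██......██
█.█.....█.█
████....████
█...█...█...█
██..██..██..██
█.█.█.█.█.█.█.█
████████████████
█...............█
██..............██
█.█.............█.█
████............████
█...█...........█...█
██..██..........██..██
█.█.█.█.........█.█.█.█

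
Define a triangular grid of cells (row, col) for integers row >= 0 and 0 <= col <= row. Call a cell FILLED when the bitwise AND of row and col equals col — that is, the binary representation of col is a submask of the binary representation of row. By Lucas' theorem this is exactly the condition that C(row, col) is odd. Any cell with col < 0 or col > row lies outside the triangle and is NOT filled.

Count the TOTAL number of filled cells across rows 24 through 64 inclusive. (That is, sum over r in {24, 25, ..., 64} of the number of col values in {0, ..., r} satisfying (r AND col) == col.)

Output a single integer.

Answer: 596

Derivation:
r24=11000 pc2: +4 =4
r25=11001 pc3: +8 =12
r26=11010 pc3: +8 =20
r27=11011 pc4: +16 =36
r28=11100 pc3: +8 =44
r29=11101 pc4: +16 =60
r30=11110 pc4: +16 =76
r31=11111 pc5: +32 =108
r32=100000 pc1: +2 =110
r33=100001 pc2: +4 =114
r34=100010 pc2: +4 =118
r35=100011 pc3: +8 =126
r36=100100 pc2: +4 =130
r37=100101 pc3: +8 =138
r38=100110 pc3: +8 =146
r39=100111 pc4: +16 =162
r40=101000 pc2: +4 =166
r41=101001 pc3: +8 =174
r42=101010 pc3: +8 =182
r43=101011 pc4: +16 =198
r44=101100 pc3: +8 =206
r45=101101 pc4: +16 =222
r46=101110 pc4: +16 =238
r47=101111 pc5: +32 =270
r48=110000 pc2: +4 =274
r49=110001 pc3: +8 =282
r50=110010 pc3: +8 =290
r51=110011 pc4: +16 =306
r52=110100 pc3: +8 =314
r53=110101 pc4: +16 =330
r54=110110 pc4: +16 =346
r55=110111 pc5: +32 =378
r56=111000 pc3: +8 =386
r57=111001 pc4: +16 =402
r58=111010 pc4: +16 =418
r59=111011 pc5: +32 =450
r60=111100 pc4: +16 =466
r61=111101 pc5: +32 =498
r62=111110 pc5: +32 =530
r63=111111 pc6: +64 =594
r64=1000000 pc1: +2 =596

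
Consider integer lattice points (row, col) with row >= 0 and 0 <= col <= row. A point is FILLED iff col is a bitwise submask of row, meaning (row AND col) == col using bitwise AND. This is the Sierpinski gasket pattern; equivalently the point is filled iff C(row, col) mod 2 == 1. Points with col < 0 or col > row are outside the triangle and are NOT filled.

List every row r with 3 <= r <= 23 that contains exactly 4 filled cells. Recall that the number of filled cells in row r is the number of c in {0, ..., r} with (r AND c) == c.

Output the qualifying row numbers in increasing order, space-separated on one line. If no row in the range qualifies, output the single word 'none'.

Row r has 2^popcount(r) filled cells, so we need popcount(r) = log2(4) = 2.
Scan r = 3..23 and keep those with exactly 2 one-bits:
r=3=11 popcount=2 -> KEEP
r=4=100 popcount=1 -> skip
r=5=101 popcount=2 -> KEEP
r=6=110 popcount=2 -> KEEP
r=7=111 popcount=3 -> skip
r=8=1000 popcount=1 -> skip
r=9=1001 popcount=2 -> KEEP
r=10=1010 popcount=2 -> KEEP
r=11=1011 popcount=3 -> skip
r=12=1100 popcount=2 -> KEEP
r=13=1101 popcount=3 -> skip
r=14=1110 popcount=3 -> skip
r=15=1111 popcount=4 -> skip
r=16=10000 popcount=1 -> skip
r=17=10001 popcount=2 -> KEEP
r=18=10010 popcount=2 -> KEEP
r=19=10011 popcount=3 -> skip
r=20=10100 popcount=2 -> KEEP
r=21=10101 popcount=3 -> skip
r=22=10110 popcount=3 -> skip
r=23=10111 popcount=4 -> skip
Kept rows: 3 5 6 9 10 12 17 18 20

Answer: 3 5 6 9 10 12 17 18 20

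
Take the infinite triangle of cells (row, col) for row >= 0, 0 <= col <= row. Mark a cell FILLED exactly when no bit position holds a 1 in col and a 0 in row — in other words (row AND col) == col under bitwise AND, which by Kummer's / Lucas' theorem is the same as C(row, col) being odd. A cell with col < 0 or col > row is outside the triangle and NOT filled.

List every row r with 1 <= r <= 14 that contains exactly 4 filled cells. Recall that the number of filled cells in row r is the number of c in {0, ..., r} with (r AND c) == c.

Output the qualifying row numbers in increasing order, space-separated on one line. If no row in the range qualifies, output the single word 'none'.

Row r has 2^popcount(r) filled cells, so we need popcount(r) = log2(4) = 2.
Scan r = 1..14 and keep those with exactly 2 one-bits:
r=1=1 popcount=1 -> skip
r=2=10 popcount=1 -> skip
r=3=11 popcount=2 -> KEEP
r=4=100 popcount=1 -> skip
r=5=101 popcount=2 -> KEEP
r=6=110 popcount=2 -> KEEP
r=7=111 popcount=3 -> skip
r=8=1000 popcount=1 -> skip
r=9=1001 popcount=2 -> KEEP
r=10=1010 popcount=2 -> KEEP
r=11=1011 popcount=3 -> skip
r=12=1100 popcount=2 -> KEEP
r=13=1101 popcount=3 -> skip
r=14=1110 popcount=3 -> skip
Kept rows: 3 5 6 9 10 12

Answer: 3 5 6 9 10 12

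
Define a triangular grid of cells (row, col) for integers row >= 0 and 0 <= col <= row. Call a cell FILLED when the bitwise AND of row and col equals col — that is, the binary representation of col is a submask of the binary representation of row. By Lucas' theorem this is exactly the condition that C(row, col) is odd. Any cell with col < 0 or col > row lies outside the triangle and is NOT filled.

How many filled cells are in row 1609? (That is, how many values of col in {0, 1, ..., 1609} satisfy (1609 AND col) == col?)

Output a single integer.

1609 in binary = 11001001001
popcount(1609) = number of 1-bits in 11001001001 = 5
A col c satisfies (1609 AND c) == c iff every set bit of c is also set in 1609; each of the 5 set bits of 1609 can independently be on or off in c.
count = 2^5 = 32

Answer: 32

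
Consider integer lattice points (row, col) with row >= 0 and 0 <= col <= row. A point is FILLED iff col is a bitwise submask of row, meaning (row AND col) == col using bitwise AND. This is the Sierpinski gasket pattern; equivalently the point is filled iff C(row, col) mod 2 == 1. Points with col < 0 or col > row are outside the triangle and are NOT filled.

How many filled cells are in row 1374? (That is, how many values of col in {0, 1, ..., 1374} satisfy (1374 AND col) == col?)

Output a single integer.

1374 in binary = 10101011110
popcount(1374) = number of 1-bits in 10101011110 = 7
A col c satisfies (1374 AND c) == c iff every set bit of c is also set in 1374; each of the 7 set bits of 1374 can independently be on or off in c.
count = 2^7 = 128

Answer: 128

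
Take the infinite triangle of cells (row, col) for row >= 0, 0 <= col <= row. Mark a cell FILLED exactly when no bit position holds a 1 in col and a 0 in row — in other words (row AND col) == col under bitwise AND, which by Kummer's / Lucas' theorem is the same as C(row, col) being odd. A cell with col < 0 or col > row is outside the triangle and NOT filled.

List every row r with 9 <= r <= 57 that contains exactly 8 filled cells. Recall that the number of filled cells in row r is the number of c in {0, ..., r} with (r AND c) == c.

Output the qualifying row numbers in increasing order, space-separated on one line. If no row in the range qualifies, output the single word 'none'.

Answer: 11 13 14 19 21 22 25 26 28 35 37 38 41 42 44 49 50 52 56

Derivation:
Row r has 2^popcount(r) filled cells, so we need popcount(r) = log2(8) = 3.
Scan r = 9..57 and keep those with exactly 3 one-bits:
r=9=1001 popcount=2 -> skip
r=10=1010 popcount=2 -> skip
r=11=1011 popcount=3 -> KEEP
r=12=1100 popcount=2 -> skip
r=13=1101 popcount=3 -> KEEP
r=14=1110 popcount=3 -> KEEP
r=15=1111 popcount=4 -> skip
r=16=10000 popcount=1 -> skip
r=17=10001 popcount=2 -> skip
r=18=10010 popcount=2 -> skip
r=19=10011 popcount=3 -> KEEP
r=20=10100 popcount=2 -> skip
r=21=10101 popcount=3 -> KEEP
r=22=10110 popcount=3 -> KEEP
r=23=10111 popcount=4 -> skip
r=24=11000 popcount=2 -> skip
r=25=11001 popcount=3 -> KEEP
r=26=11010 popcount=3 -> KEEP
r=27=11011 popcount=4 -> skip
r=28=11100 popcount=3 -> KEEP
r=29=11101 popcount=4 -> skip
r=30=11110 popcount=4 -> skip
r=31=11111 popcount=5 -> skip
r=32=100000 popcount=1 -> skip
r=33=100001 popcount=2 -> skip
r=34=100010 popcount=2 -> skip
r=35=100011 popcount=3 -> KEEP
r=36=100100 popcount=2 -> skip
r=37=100101 popcount=3 -> KEEP
r=38=100110 popcount=3 -> KEEP
r=39=100111 popcount=4 -> skip
r=40=101000 popcount=2 -> skip
r=41=101001 popcount=3 -> KEEP
r=42=101010 popcount=3 -> KEEP
r=43=101011 popcount=4 -> skip
r=44=101100 popcount=3 -> KEEP
r=45=101101 popcount=4 -> skip
r=46=101110 popcount=4 -> skip
r=47=101111 popcount=5 -> skip
r=48=110000 popcount=2 -> skip
r=49=110001 popcount=3 -> KEEP
r=50=110010 popcount=3 -> KEEP
r=51=110011 popcount=4 -> skip
r=52=110100 popcount=3 -> KEEP
r=53=110101 popcount=4 -> skip
r=54=110110 popcount=4 -> skip
r=55=110111 popcount=5 -> skip
r=56=111000 popcount=3 -> KEEP
r=57=111001 popcount=4 -> skip
Kept rows: 11 13 14 19 21 22 25 26 28 35 37 38 41 42 44 49 50 52 56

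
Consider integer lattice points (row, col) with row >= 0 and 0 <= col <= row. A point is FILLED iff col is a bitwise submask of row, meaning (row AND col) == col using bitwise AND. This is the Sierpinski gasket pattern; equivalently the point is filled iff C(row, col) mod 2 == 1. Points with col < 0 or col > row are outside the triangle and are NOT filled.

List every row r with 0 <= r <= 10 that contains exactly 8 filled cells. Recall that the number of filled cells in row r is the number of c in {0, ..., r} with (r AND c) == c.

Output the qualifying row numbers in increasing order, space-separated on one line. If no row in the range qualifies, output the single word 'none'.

Answer: 7

Derivation:
Row r has 2^popcount(r) filled cells, so we need popcount(r) = log2(8) = 3.
Scan r = 0..10 and keep those with exactly 3 one-bits:
r=0=0 popcount=0 -> skip
r=1=1 popcount=1 -> skip
r=2=10 popcount=1 -> skip
r=3=11 popcount=2 -> skip
r=4=100 popcount=1 -> skip
r=5=101 popcount=2 -> skip
r=6=110 popcount=2 -> skip
r=7=111 popcount=3 -> KEEP
r=8=1000 popcount=1 -> skip
r=9=1001 popcount=2 -> skip
r=10=1010 popcount=2 -> skip
Kept rows: 7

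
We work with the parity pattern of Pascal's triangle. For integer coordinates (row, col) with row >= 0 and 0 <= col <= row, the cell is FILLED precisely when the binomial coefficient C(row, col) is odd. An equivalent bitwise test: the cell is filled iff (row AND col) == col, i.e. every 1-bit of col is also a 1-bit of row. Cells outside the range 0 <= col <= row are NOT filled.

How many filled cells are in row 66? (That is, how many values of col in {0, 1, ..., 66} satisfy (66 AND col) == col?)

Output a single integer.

Answer: 4

Derivation:
66 in binary = 1000010
popcount(66) = number of 1-bits in 1000010 = 2
A col c satisfies (66 AND c) == c iff every set bit of c is also set in 66; each of the 2 set bits of 66 can independently be on or off in c.
count = 2^2 = 4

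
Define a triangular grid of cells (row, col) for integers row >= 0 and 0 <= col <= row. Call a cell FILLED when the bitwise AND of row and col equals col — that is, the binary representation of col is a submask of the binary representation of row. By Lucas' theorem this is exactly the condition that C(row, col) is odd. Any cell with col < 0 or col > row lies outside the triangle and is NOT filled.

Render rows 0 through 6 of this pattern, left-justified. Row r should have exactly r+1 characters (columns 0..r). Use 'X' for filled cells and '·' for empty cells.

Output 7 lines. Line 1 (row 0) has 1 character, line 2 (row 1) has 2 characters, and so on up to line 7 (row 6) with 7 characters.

Answer: X
XX
X·X
XXXX
X···X
XX··XX
X·X·X·X

Derivation:
r0=0: X
r1=1: XX
r2=10: X·X
r3=11: XXXX
r4=100: X···X
r5=101: XX··XX
r6=110: X·X·X·X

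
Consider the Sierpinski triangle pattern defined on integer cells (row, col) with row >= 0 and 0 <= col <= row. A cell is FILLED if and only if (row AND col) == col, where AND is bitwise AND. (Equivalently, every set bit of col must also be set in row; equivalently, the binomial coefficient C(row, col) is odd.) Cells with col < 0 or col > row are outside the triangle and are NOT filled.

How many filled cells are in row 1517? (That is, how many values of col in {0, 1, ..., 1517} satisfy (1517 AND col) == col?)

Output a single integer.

Answer: 256

Derivation:
1517 in binary = 10111101101
popcount(1517) = number of 1-bits in 10111101101 = 8
A col c satisfies (1517 AND c) == c iff every set bit of c is also set in 1517; each of the 8 set bits of 1517 can independently be on or off in c.
count = 2^8 = 256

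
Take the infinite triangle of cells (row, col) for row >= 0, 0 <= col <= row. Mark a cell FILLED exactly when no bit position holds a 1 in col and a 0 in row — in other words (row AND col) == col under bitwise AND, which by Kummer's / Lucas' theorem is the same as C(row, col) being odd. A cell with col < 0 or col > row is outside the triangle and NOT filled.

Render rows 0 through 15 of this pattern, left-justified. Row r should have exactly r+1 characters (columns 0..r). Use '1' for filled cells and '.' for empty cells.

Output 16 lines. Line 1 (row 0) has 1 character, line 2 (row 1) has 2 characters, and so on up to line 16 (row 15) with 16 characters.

r0=0: 1
r1=1: 11
r2=10: 1.1
r3=11: 1111
r4=100: 1...1
r5=101: 11..11
r6=110: 1.1.1.1
r7=111: 11111111
r8=1000: 1.......1
r9=1001: 11......11
r10=1010: 1.1.....1.1
r11=1011: 1111....1111
r12=1100: 1...1...1...1
r13=1101: 11..11..11..11
r14=1110: 1.1.1.1.1.1.1.1
r15=1111: 1111111111111111

Answer: 1
11
1.1
1111
1...1
11..11
1.1.1.1
11111111
1.......1
11......11
1.1.....1.1
1111....1111
1...1...1...1
11..11..11..11
1.1.1.1.1.1.1.1
1111111111111111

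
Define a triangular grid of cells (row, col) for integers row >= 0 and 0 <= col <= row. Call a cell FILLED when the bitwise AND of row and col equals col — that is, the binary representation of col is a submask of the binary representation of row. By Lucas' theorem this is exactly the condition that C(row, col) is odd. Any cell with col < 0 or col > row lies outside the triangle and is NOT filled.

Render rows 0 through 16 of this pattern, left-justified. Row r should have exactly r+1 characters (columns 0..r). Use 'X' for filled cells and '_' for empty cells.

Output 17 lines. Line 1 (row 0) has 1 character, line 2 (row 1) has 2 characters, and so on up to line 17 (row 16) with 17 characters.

Answer: X
XX
X_X
XXXX
X___X
XX__XX
X_X_X_X
XXXXXXXX
X_______X
XX______XX
X_X_____X_X
XXXX____XXXX
X___X___X___X
XX__XX__XX__XX
X_X_X_X_X_X_X_X
XXXXXXXXXXXXXXXX
X_______________X

Derivation:
r0=0: X
r1=1: XX
r2=10: X_X
r3=11: XXXX
r4=100: X___X
r5=101: XX__XX
r6=110: X_X_X_X
r7=111: XXXXXXXX
r8=1000: X_______X
r9=1001: XX______XX
r10=1010: X_X_____X_X
r11=1011: XXXX____XXXX
r12=1100: X___X___X___X
r13=1101: XX__XX__XX__XX
r14=1110: X_X_X_X_X_X_X_X
r15=1111: XXXXXXXXXXXXXXXX
r16=10000: X_______________X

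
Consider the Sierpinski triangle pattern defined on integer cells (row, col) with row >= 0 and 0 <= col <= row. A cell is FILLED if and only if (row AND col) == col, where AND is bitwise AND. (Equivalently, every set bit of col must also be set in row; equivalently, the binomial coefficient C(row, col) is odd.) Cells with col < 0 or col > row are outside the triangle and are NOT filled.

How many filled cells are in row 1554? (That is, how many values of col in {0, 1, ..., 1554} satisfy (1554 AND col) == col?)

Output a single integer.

Answer: 16

Derivation:
1554 in binary = 11000010010
popcount(1554) = number of 1-bits in 11000010010 = 4
A col c satisfies (1554 AND c) == c iff every set bit of c is also set in 1554; each of the 4 set bits of 1554 can independently be on or off in c.
count = 2^4 = 16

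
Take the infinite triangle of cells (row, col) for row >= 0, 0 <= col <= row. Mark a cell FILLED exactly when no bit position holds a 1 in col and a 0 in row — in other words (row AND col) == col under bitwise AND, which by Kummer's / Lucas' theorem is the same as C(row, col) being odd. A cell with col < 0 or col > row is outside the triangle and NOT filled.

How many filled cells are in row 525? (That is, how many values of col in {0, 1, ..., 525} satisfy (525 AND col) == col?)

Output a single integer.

525 in binary = 1000001101
popcount(525) = number of 1-bits in 1000001101 = 4
A col c satisfies (525 AND c) == c iff every set bit of c is also set in 525; each of the 4 set bits of 525 can independently be on or off in c.
count = 2^4 = 16

Answer: 16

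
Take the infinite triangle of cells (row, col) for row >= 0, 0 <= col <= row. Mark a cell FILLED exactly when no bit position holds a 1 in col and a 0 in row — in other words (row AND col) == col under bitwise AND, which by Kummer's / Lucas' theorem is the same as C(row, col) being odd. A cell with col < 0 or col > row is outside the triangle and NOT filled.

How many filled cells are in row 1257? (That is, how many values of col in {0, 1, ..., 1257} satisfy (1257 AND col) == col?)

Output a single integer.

Answer: 64

Derivation:
1257 in binary = 10011101001
popcount(1257) = number of 1-bits in 10011101001 = 6
A col c satisfies (1257 AND c) == c iff every set bit of c is also set in 1257; each of the 6 set bits of 1257 can independently be on or off in c.
count = 2^6 = 64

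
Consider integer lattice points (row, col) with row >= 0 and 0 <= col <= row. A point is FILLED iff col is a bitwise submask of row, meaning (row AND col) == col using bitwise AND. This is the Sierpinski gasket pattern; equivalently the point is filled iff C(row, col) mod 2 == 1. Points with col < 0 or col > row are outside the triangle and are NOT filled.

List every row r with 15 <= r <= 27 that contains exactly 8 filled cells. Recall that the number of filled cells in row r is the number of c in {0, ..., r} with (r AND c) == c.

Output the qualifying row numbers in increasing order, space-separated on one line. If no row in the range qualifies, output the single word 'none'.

Row r has 2^popcount(r) filled cells, so we need popcount(r) = log2(8) = 3.
Scan r = 15..27 and keep those with exactly 3 one-bits:
r=15=1111 popcount=4 -> skip
r=16=10000 popcount=1 -> skip
r=17=10001 popcount=2 -> skip
r=18=10010 popcount=2 -> skip
r=19=10011 popcount=3 -> KEEP
r=20=10100 popcount=2 -> skip
r=21=10101 popcount=3 -> KEEP
r=22=10110 popcount=3 -> KEEP
r=23=10111 popcount=4 -> skip
r=24=11000 popcount=2 -> skip
r=25=11001 popcount=3 -> KEEP
r=26=11010 popcount=3 -> KEEP
r=27=11011 popcount=4 -> skip
Kept rows: 19 21 22 25 26

Answer: 19 21 22 25 26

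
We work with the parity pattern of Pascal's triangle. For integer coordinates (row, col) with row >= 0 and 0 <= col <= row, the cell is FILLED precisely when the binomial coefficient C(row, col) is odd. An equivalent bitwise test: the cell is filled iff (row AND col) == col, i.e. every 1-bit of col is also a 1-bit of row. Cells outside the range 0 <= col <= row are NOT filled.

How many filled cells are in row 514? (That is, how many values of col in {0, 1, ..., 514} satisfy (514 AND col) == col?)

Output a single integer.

Answer: 4

Derivation:
514 in binary = 1000000010
popcount(514) = number of 1-bits in 1000000010 = 2
A col c satisfies (514 AND c) == c iff every set bit of c is also set in 514; each of the 2 set bits of 514 can independently be on or off in c.
count = 2^2 = 4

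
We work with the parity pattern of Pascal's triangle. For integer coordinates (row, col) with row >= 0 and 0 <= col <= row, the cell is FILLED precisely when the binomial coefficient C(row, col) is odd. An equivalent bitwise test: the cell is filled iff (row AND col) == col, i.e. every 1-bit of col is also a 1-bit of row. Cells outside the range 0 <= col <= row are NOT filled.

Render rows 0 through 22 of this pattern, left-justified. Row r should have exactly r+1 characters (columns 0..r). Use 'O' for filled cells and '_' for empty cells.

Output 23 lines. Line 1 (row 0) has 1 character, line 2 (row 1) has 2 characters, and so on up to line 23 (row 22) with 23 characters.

Answer: O
OO
O_O
OOOO
O___O
OO__OO
O_O_O_O
OOOOOOOO
O_______O
OO______OO
O_O_____O_O
OOOO____OOOO
O___O___O___O
OO__OO__OO__OO
O_O_O_O_O_O_O_O
OOOOOOOOOOOOOOOO
O_______________O
OO______________OO
O_O_____________O_O
OOOO____________OOOO
O___O___________O___O
OO__OO__________OO__OO
O_O_O_O_________O_O_O_O

Derivation:
r0=0: O
r1=1: OO
r2=10: O_O
r3=11: OOOO
r4=100: O___O
r5=101: OO__OO
r6=110: O_O_O_O
r7=111: OOOOOOOO
r8=1000: O_______O
r9=1001: OO______OO
r10=1010: O_O_____O_O
r11=1011: OOOO____OOOO
r12=1100: O___O___O___O
r13=1101: OO__OO__OO__OO
r14=1110: O_O_O_O_O_O_O_O
r15=1111: OOOOOOOOOOOOOOOO
r16=10000: O_______________O
r17=10001: OO______________OO
r18=10010: O_O_____________O_O
r19=10011: OOOO____________OOOO
r20=10100: O___O___________O___O
r21=10101: OO__OO__________OO__OO
r22=10110: O_O_O_O_________O_O_O_O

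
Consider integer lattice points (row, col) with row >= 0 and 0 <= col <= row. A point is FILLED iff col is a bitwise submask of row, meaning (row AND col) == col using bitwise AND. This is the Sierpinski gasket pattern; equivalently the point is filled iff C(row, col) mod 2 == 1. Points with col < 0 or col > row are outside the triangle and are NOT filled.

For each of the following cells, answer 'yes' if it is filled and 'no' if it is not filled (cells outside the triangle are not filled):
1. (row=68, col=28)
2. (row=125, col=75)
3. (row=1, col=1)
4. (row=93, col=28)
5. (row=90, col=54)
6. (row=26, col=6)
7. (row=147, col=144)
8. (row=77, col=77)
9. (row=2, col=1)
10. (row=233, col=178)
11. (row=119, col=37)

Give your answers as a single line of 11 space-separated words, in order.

Answer: no no yes yes no no yes yes no no yes

Derivation:
(68,28): row=0b1000100, col=0b11100, row AND col = 0b100 = 4; 4 != 28 -> empty
(125,75): row=0b1111101, col=0b1001011, row AND col = 0b1001001 = 73; 73 != 75 -> empty
(1,1): row=0b1, col=0b1, row AND col = 0b1 = 1; 1 == 1 -> filled
(93,28): row=0b1011101, col=0b11100, row AND col = 0b11100 = 28; 28 == 28 -> filled
(90,54): row=0b1011010, col=0b110110, row AND col = 0b10010 = 18; 18 != 54 -> empty
(26,6): row=0b11010, col=0b110, row AND col = 0b10 = 2; 2 != 6 -> empty
(147,144): row=0b10010011, col=0b10010000, row AND col = 0b10010000 = 144; 144 == 144 -> filled
(77,77): row=0b1001101, col=0b1001101, row AND col = 0b1001101 = 77; 77 == 77 -> filled
(2,1): row=0b10, col=0b1, row AND col = 0b0 = 0; 0 != 1 -> empty
(233,178): row=0b11101001, col=0b10110010, row AND col = 0b10100000 = 160; 160 != 178 -> empty
(119,37): row=0b1110111, col=0b100101, row AND col = 0b100101 = 37; 37 == 37 -> filled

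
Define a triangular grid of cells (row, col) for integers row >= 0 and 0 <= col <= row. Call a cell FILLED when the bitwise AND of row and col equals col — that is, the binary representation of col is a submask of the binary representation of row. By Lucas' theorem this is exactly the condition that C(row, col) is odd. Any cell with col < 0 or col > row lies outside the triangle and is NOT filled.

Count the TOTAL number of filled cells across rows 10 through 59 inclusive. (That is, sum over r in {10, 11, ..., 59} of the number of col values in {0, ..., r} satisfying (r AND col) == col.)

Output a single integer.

Answer: 552

Derivation:
r10=1010 pc2: +4 =4
r11=1011 pc3: +8 =12
r12=1100 pc2: +4 =16
r13=1101 pc3: +8 =24
r14=1110 pc3: +8 =32
r15=1111 pc4: +16 =48
r16=10000 pc1: +2 =50
r17=10001 pc2: +4 =54
r18=10010 pc2: +4 =58
r19=10011 pc3: +8 =66
r20=10100 pc2: +4 =70
r21=10101 pc3: +8 =78
r22=10110 pc3: +8 =86
r23=10111 pc4: +16 =102
r24=11000 pc2: +4 =106
r25=11001 pc3: +8 =114
r26=11010 pc3: +8 =122
r27=11011 pc4: +16 =138
r28=11100 pc3: +8 =146
r29=11101 pc4: +16 =162
r30=11110 pc4: +16 =178
r31=11111 pc5: +32 =210
r32=100000 pc1: +2 =212
r33=100001 pc2: +4 =216
r34=100010 pc2: +4 =220
r35=100011 pc3: +8 =228
r36=100100 pc2: +4 =232
r37=100101 pc3: +8 =240
r38=100110 pc3: +8 =248
r39=100111 pc4: +16 =264
r40=101000 pc2: +4 =268
r41=101001 pc3: +8 =276
r42=101010 pc3: +8 =284
r43=101011 pc4: +16 =300
r44=101100 pc3: +8 =308
r45=101101 pc4: +16 =324
r46=101110 pc4: +16 =340
r47=101111 pc5: +32 =372
r48=110000 pc2: +4 =376
r49=110001 pc3: +8 =384
r50=110010 pc3: +8 =392
r51=110011 pc4: +16 =408
r52=110100 pc3: +8 =416
r53=110101 pc4: +16 =432
r54=110110 pc4: +16 =448
r55=110111 pc5: +32 =480
r56=111000 pc3: +8 =488
r57=111001 pc4: +16 =504
r58=111010 pc4: +16 =520
r59=111011 pc5: +32 =552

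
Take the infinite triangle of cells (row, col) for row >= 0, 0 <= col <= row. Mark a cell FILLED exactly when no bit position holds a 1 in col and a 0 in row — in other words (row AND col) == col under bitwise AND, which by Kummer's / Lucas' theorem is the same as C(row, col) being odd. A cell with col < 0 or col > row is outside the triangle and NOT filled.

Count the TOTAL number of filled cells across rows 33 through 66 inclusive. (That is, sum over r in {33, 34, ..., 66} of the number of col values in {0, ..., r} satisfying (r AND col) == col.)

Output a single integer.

Answer: 494

Derivation:
r33=100001 pc2: +4 =4
r34=100010 pc2: +4 =8
r35=100011 pc3: +8 =16
r36=100100 pc2: +4 =20
r37=100101 pc3: +8 =28
r38=100110 pc3: +8 =36
r39=100111 pc4: +16 =52
r40=101000 pc2: +4 =56
r41=101001 pc3: +8 =64
r42=101010 pc3: +8 =72
r43=101011 pc4: +16 =88
r44=101100 pc3: +8 =96
r45=101101 pc4: +16 =112
r46=101110 pc4: +16 =128
r47=101111 pc5: +32 =160
r48=110000 pc2: +4 =164
r49=110001 pc3: +8 =172
r50=110010 pc3: +8 =180
r51=110011 pc4: +16 =196
r52=110100 pc3: +8 =204
r53=110101 pc4: +16 =220
r54=110110 pc4: +16 =236
r55=110111 pc5: +32 =268
r56=111000 pc3: +8 =276
r57=111001 pc4: +16 =292
r58=111010 pc4: +16 =308
r59=111011 pc5: +32 =340
r60=111100 pc4: +16 =356
r61=111101 pc5: +32 =388
r62=111110 pc5: +32 =420
r63=111111 pc6: +64 =484
r64=1000000 pc1: +2 =486
r65=1000001 pc2: +4 =490
r66=1000010 pc2: +4 =494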